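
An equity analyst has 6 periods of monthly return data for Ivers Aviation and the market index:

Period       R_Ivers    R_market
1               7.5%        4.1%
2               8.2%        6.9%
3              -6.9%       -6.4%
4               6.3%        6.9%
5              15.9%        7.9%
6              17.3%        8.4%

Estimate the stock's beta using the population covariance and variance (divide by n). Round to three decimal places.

Mean R_i = (7.5 + 8.2 − 6.9 + 6.3 + 15.9 + 17.3) / 6 = 8.0500%
Mean R_m = (4.1 + 6.9 − 6.4 + 6.9 + 7.9 + 8.4) / 6 = 4.6333%
Σ(R_i − R̄_i)(R_m − R̄_m) = 222.1000  ⇒  Cov = 222.1000 / 6 = 37.0167
Σ(R_m − R̄_m)² = 157.1533  ⇒  Var(R_m) = 157.1533 / 6 = 26.1922
β = Cov / Var(R_m) = 37.0167 / 26.1922 = 1.4133

1.413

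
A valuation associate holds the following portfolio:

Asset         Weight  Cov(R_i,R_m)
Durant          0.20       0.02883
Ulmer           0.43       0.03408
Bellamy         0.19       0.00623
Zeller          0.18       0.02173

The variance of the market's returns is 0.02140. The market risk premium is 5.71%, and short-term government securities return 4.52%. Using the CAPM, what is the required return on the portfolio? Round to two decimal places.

β_Durant = 0.02883 / 0.02140 = 1.3472
β_Ulmer = 0.03408 / 0.02140 = 1.5925
β_Bellamy = 0.00623 / 0.02140 = 0.2911
β_Zeller = 0.02173 / 0.02140 = 1.0154
β_P = Σ w_i β_i = 0.20×1.3472 + 0.43×1.5925 + 0.19×0.2911 + 0.18×1.0154 = 1.1923
E(R_P) = R_f + β_P × MRP = 4.52% + 1.1923 × 5.71% = 11.33%

11.33%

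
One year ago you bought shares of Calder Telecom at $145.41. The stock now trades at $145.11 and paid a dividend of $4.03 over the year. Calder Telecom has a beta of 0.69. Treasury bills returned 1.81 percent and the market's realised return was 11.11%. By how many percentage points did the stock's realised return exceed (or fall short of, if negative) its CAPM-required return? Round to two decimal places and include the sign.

Realised HPR = (P1 + D1 − P0) / P0 = (145.11 + 4.03 − 145.41) / 145.41 = 3.73 / 145.41 = 2.5652%
MRP = 11.11% − 1.81% = 9.30%
CAPM required = R_f + β·MRP = 1.81% + 0.69 × 9.30% = 8.2270%
α = realised − required = 2.5652% − 8.2270% = -5.66%

-5.66%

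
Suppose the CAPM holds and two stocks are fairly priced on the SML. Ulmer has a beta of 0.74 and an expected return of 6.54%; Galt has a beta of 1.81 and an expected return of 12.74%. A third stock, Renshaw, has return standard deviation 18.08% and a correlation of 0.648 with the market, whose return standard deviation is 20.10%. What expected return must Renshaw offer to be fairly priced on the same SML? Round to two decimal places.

MRP = (12.74% − 6.54%) / (1.81 − 0.74) = 5.7944%
R_f = 6.54% − 0.74 × 5.7944% = 2.2521%
β_Renshaw = ρ·σ_i/σ_m = 0.648 × 18.08 / 20.10 = 0.5829
E(R_Renshaw) = R_f + β × MRP = 2.2521% + 0.5829 × 5.7944% = 5.63%

5.63%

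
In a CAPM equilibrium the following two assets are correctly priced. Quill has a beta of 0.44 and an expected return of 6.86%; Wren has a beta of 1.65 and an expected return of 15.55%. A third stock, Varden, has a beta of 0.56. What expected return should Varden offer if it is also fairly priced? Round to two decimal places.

MRP (SML slope) = (15.55% − 6.86%) / (1.65 − 0.44) = 8.69% / 1.21 = 7.1818%
R_f (intercept) = 6.86% − 0.44 × 7.1818% = 3.7000%
E(R_Varden) = R_f + β × MRP = 3.7000% + 0.56 × 7.1818% = 7.72%

7.72%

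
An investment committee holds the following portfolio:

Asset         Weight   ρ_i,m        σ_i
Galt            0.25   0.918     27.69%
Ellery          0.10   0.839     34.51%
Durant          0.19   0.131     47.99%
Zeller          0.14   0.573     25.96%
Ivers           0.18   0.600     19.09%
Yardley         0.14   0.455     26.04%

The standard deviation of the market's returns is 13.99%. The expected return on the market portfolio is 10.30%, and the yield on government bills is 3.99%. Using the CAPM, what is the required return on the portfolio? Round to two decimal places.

11.32%

β_Galt = 0.918 × 27.69% / 13.99% = 1.8170
β_Ellery = 0.839 × 34.51% / 13.99% = 2.0696
β_Durant = 0.131 × 47.99% / 13.99% = 0.4494
β_Zeller = 0.573 × 25.96% / 13.99% = 1.0633
β_Ivers = 0.600 × 19.09% / 13.99% = 0.8187
β_Yardley = 0.455 × 26.04% / 13.99% = 0.8469
β_P = Σ w_i β_i = 0.25×1.8170 + 0.10×2.0696 + 0.19×0.4494 + 0.14×1.0633 + 0.18×0.8187 + 0.14×0.8469 = 1.1614
MRP = 10.30% − 3.99% = 6.31%
E(R_P) = R_f + β_P × MRP = 3.99% + 1.1614 × 6.31% = 11.32%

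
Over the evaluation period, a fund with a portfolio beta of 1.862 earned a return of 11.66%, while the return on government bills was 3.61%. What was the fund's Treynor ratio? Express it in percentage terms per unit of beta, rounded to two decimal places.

4.32%

Treynor = (R_P − R_f) / β_P = (11.66% − 3.61%) / 1.8620 = 8.05% / 1.8620 = 4.32%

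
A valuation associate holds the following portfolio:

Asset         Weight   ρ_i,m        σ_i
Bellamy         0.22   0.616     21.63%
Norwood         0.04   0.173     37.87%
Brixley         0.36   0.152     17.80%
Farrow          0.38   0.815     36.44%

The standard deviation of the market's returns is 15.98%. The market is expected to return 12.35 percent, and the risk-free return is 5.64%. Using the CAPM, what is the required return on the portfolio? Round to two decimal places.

12.13%

β_Bellamy = 0.616 × 21.63% / 15.98% = 0.8338
β_Norwood = 0.173 × 37.87% / 15.98% = 0.4100
β_Brixley = 0.152 × 17.80% / 15.98% = 0.1693
β_Farrow = 0.815 × 36.44% / 15.98% = 1.8585
β_P = Σ w_i β_i = 0.22×0.8338 + 0.04×0.4100 + 0.36×0.1693 + 0.38×1.8585 = 0.9670
MRP = 12.35% − 5.64% = 6.71%
E(R_P) = R_f + β_P × MRP = 5.64% + 0.9670 × 6.71% = 12.13%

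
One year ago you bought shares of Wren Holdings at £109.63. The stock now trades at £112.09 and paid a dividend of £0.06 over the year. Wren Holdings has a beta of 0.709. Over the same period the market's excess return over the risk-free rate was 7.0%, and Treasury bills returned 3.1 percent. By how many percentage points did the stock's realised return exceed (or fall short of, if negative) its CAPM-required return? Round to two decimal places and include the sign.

-5.76%

Realised HPR = (P1 + D1 − P0) / P0 = (112.09 + 0.06 − 109.63) / 109.63 = 2.52 / 109.63 = 2.2986%
CAPM required = R_f + β·MRP = 3.1% + 0.709 × 7.0% = 8.0630%
α = realised − required = 2.2986% − 8.0630% = -5.76%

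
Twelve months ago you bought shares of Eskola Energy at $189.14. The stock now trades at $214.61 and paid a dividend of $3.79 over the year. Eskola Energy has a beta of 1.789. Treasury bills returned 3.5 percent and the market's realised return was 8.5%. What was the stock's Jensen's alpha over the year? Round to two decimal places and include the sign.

Realised HPR = (P1 + D1 − P0) / P0 = (214.61 + 3.79 − 189.14) / 189.14 = 29.26 / 189.14 = 15.4700%
MRP = 8.5% − 3.5% = 5.00%
CAPM required = R_f + β·MRP = 3.5% + 1.789 × 5.0% = 12.4450%
α = realised − required = 15.4700% − 12.4450% = +3.03%

+3.03%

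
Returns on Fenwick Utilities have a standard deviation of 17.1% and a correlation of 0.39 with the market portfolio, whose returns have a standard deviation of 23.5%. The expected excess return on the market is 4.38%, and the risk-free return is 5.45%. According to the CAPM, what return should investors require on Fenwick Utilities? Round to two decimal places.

β = ρ × σ_i / σ_m = 0.39 × 17.1% / 23.5% = 0.2838
E(R) = 5.45% + 0.2838 × 4.38% = 6.69%

6.69%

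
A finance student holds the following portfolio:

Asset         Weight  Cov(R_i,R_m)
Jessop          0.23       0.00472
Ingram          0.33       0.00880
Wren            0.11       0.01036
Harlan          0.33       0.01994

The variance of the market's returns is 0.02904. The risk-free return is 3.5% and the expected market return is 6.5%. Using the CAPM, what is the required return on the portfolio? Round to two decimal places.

4.71%

β_Jessop = 0.00472 / 0.02904 = 0.1625
β_Ingram = 0.00880 / 0.02904 = 0.3030
β_Wren = 0.01036 / 0.02904 = 0.3567
β_Harlan = 0.01994 / 0.02904 = 0.6866
β_P = Σ w_i β_i = 0.23×0.1625 + 0.33×0.3030 + 0.11×0.3567 + 0.33×0.6866 = 0.4032
MRP = 6.5% − 3.5% = 3.00%
E(R_P) = R_f + β_P × MRP = 3.5% + 0.4032 × 3.0% = 4.71%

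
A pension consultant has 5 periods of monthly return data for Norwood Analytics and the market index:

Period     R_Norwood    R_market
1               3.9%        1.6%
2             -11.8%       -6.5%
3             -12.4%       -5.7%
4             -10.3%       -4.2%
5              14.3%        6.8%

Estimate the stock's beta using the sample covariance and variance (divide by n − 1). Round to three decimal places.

2.088

Mean R_i = (3.9 − 11.8 − 12.4 − 10.3 + 14.3) / 5 = -3.2600%
Mean R_m = (1.6 − 6.5 − 5.7 − 4.2 + 6.8) / 5 = -1.6000%
Σ(R_i − R̄_i)(R_m − R̄_m) = 268.0400  ⇒  Cov = 268.0400 / 4 = 67.0100
Σ(R_m − R̄_m)² = 128.3800  ⇒  Var(R_m) = 128.3800 / 4 = 32.0950
β = Cov / Var(R_m) = 67.0100 / 32.0950 = 2.0879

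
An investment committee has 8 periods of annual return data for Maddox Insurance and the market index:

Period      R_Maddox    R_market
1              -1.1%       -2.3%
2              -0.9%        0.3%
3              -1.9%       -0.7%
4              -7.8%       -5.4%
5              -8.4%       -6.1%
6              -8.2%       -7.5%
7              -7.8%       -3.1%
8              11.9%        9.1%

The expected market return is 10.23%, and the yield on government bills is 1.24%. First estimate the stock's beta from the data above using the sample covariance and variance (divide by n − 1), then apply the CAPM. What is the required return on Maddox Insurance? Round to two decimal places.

12.75%

Mean R_i = (-1.1 − 0.9 − 1.9 − 7.8 − 8.4 − 8.2 − 7.8 + 11.9) / 8 = -3.0250%
Mean R_m = (-2.3 + 0.3 − 0.7 − 5.4 − 6.1 − 7.5 − 3.1 + 9.1) / 8 = -1.9625%
Σ(R_i − R̄_i)(R_m − R̄_m) = 243.4275  ⇒  Cov = 243.4275 / 7 = 34.7754
Σ(R_m − R̄_m)² = 190.0988  ⇒  Var(R_m) = 190.0988 / 7 = 27.1570
β = Cov / Var(R_m) = 34.7754 / 27.1570 = 1.2805
MRP = 10.23% − 1.24% = 8.99%
E(R) = R_f + β × MRP = 1.24% + 1.2805 × 8.99% = 12.75%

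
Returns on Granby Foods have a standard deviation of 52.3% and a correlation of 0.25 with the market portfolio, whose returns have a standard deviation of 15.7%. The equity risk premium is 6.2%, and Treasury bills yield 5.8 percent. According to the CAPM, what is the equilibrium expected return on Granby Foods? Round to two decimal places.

10.96%

β = ρ × σ_i / σ_m = 0.25 × 52.3% / 15.7% = 0.8328
E(R) = 5.8% + 0.8328 × 6.2% = 10.96%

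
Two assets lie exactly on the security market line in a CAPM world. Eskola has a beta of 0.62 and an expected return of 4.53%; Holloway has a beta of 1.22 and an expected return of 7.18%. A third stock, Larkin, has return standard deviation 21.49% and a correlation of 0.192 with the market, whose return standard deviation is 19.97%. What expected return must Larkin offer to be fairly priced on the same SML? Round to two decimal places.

MRP = (7.18% − 4.53%) / (1.22 − 0.62) = 4.4167%
R_f = 4.53% − 0.62 × 4.4167% = 1.7916%
β_Larkin = ρ·σ_i/σ_m = 0.192 × 21.49 / 19.97 = 0.2066
E(R_Larkin) = R_f + β × MRP = 1.7916% + 0.2066 × 4.4167% = 2.70%

2.70%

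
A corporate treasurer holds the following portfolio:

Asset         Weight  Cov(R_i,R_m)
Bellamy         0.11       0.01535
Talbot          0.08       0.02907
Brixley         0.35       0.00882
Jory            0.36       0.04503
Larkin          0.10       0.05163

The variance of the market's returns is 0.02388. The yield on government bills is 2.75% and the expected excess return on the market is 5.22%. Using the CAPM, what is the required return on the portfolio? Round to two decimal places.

β_Bellamy = 0.01535 / 0.02388 = 0.6428
β_Talbot = 0.02907 / 0.02388 = 1.2173
β_Brixley = 0.00882 / 0.02388 = 0.3693
β_Jory = 0.04503 / 0.02388 = 1.8857
β_Larkin = 0.05163 / 0.02388 = 2.1621
β_P = Σ w_i β_i = 0.11×0.6428 + 0.08×1.2173 + 0.35×0.3693 + 0.36×1.8857 + 0.10×2.1621 = 1.1924
E(R_P) = R_f + β_P × MRP = 2.75% + 1.1924 × 5.22% = 8.97%

8.97%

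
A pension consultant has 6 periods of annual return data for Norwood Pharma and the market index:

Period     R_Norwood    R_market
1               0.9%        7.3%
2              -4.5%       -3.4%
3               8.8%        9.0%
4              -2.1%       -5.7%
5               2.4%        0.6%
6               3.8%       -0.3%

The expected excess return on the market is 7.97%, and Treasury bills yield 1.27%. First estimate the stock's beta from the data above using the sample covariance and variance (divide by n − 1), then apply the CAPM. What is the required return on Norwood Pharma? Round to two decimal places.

6.06%

Mean R_i = (0.9 − 4.5 + 8.8 − 2.1 + 2.4 + 3.8) / 6 = 1.5500%
Mean R_m = (7.3 − 3.4 + 9.0 − 5.7 + 0.6 − 0.3) / 6 = 1.2500%
Σ(R_i − R̄_i)(R_m − R̄_m) = 101.7150  ⇒  Cov = 101.7150 / 5 = 20.3430
Σ(R_m − R̄_m)² = 169.4150  ⇒  Var(R_m) = 169.4150 / 5 = 33.8830
β = Cov / Var(R_m) = 20.3430 / 33.8830 = 0.6004
E(R) = R_f + β × MRP = 1.27% + 0.6004 × 7.97% = 6.06%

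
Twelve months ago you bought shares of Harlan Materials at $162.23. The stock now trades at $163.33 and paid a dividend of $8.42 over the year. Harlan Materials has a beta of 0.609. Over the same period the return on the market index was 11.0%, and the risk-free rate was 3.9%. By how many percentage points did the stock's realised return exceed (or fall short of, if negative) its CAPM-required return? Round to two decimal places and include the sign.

-2.36%

Realised HPR = (P1 + D1 − P0) / P0 = (163.33 + 8.42 − 162.23) / 162.23 = 9.52 / 162.23 = 5.8682%
MRP = 11.0% − 3.9% = 7.10%
CAPM required = R_f + β·MRP = 3.9% + 0.609 × 7.1% = 8.2239%
α = realised − required = 5.8682% − 8.2239% = -2.36%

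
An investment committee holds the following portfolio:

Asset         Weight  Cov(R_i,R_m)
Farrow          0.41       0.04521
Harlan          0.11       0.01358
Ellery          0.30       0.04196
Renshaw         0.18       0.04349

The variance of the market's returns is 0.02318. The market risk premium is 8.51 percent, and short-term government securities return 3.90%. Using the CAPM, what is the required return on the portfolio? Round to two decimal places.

18.75%

β_Farrow = 0.04521 / 0.02318 = 1.9504
β_Harlan = 0.01358 / 0.02318 = 0.5858
β_Ellery = 0.04196 / 0.02318 = 1.8102
β_Renshaw = 0.04349 / 0.02318 = 1.8762
β_P = Σ w_i β_i = 0.41×1.9504 + 0.11×0.5858 + 0.30×1.8102 + 0.18×1.8762 = 1.7449
E(R_P) = R_f + β_P × MRP = 3.90% + 1.7449 × 8.51% = 18.75%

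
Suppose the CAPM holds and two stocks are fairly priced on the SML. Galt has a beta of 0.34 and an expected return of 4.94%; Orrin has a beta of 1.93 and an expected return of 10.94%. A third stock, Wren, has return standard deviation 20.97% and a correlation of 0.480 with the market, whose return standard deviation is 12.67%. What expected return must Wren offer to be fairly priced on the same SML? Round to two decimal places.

MRP = (10.94% − 4.94%) / (1.93 − 0.34) = 3.7736%
R_f = 4.94% − 0.34 × 3.7736% = 3.6570%
β_Wren = ρ·σ_i/σ_m = 0.480 × 20.97 / 12.67 = 0.7944
E(R_Wren) = R_f + β × MRP = 3.6570% + 0.7944 × 3.7736% = 6.65%

6.65%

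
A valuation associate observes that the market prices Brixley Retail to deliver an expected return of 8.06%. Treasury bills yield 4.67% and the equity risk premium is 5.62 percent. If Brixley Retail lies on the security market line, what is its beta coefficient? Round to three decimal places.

β = (E(R) − R_f) / MRP = (8.06% − 4.67%) / 5.62% = 3.39% / 5.62% = 0.603

0.603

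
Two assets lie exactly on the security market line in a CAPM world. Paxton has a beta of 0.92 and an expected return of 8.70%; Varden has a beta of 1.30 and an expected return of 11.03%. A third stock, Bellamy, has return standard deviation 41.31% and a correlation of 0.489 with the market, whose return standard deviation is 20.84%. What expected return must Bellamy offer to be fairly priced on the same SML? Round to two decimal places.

MRP = (11.03% − 8.70%) / (1.30 − 0.92) = 6.1316%
R_f = 8.70% − 0.92 × 6.1316% = 3.0589%
β_Bellamy = ρ·σ_i/σ_m = 0.489 × 41.31 / 20.84 = 0.9693
E(R_Bellamy) = R_f + β × MRP = 3.0589% + 0.9693 × 6.1316% = 9.00%

9.00%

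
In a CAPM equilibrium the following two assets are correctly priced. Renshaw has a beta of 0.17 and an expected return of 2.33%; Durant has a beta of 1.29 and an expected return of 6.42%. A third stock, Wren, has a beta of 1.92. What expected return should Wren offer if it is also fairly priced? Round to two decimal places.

8.72%

MRP (SML slope) = (6.42% − 2.33%) / (1.29 − 0.17) = 4.09% / 1.12 = 3.6518%
R_f (intercept) = 2.33% − 0.17 × 3.6518% = 1.7092%
E(R_Wren) = R_f + β × MRP = 1.7092% + 1.92 × 3.6518% = 8.72%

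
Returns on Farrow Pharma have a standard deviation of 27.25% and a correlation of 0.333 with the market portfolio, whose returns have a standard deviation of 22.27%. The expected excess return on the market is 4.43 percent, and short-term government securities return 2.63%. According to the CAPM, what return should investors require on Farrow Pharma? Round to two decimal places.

β = ρ × σ_i / σ_m = 0.333 × 27.25% / 22.27% = 0.4075
E(R) = 2.63% + 0.4075 × 4.43% = 4.44%

4.44%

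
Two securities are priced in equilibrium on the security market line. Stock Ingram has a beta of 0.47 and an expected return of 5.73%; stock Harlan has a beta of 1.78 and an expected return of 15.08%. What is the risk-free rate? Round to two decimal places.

2.38%

Both satisfy E(R) = R_f + β·MRP, so the slope of the SML is
MRP = (15.08% − 5.73%) / (1.78 − 0.47) = 9.35% / 1.31 = 7.1374%
R_f = E(R_Ingram) − β_Ingram·MRP = 5.73% − 0.47 × 7.1374% = 2.3754%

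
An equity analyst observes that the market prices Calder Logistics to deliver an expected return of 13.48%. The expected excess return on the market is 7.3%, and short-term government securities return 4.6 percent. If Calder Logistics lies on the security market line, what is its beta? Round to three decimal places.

1.216

β = (E(R) − R_f) / MRP = (13.48% − 4.6%) / 7.3% = 8.88% / 7.3% = 1.216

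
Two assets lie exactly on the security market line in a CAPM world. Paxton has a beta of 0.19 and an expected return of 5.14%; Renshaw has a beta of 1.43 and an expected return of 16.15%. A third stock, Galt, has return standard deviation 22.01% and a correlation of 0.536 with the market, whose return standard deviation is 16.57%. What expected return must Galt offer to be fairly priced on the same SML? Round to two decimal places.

MRP = (16.15% − 5.14%) / (1.43 − 0.19) = 8.8790%
R_f = 5.14% − 0.19 × 8.8790% = 3.4530%
β_Galt = ρ·σ_i/σ_m = 0.536 × 22.01 / 16.57 = 0.7120
E(R_Galt) = R_f + β × MRP = 3.4530% + 0.7120 × 8.8790% = 9.77%

9.77%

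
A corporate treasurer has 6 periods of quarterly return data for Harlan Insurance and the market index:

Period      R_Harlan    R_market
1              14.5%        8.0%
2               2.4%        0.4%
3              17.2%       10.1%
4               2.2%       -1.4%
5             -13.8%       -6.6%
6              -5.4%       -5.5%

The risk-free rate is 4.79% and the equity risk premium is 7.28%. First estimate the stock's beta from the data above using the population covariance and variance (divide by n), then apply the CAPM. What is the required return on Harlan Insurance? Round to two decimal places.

Mean R_i = (14.5 + 2.4 + 17.2 + 2.2 − 13.8 − 5.4) / 6 = 2.8500%
Mean R_m = (8.0 + 0.4 + 10.1 − 1.4 − 6.6 − 5.5) / 6 = 0.8333%
Σ(R_i − R̄_i)(R_m − R̄_m) = 394.1300  ⇒  Cov = 394.1300 / 6 = 65.6883
Σ(R_m − R̄_m)² = 237.7733  ⇒  Var(R_m) = 237.7733 / 6 = 39.6289
β = Cov / Var(R_m) = 65.6883 / 39.6289 = 1.6576
E(R) = R_f + β × MRP = 4.79% + 1.6576 × 7.28% = 16.86%

16.86%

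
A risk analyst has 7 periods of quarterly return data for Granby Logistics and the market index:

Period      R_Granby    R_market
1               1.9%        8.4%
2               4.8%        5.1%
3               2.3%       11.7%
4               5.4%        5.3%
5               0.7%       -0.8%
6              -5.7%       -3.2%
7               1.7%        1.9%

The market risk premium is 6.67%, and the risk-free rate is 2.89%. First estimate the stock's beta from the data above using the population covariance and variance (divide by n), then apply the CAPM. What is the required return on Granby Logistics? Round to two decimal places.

5.87%

Mean R_i = (1.9 + 4.8 + 2.3 + 5.4 + 0.7 − 5.7 + 1.7) / 7 = 1.5857%
Mean R_m = (8.4 + 5.1 + 11.7 + 5.3 − 0.8 − 3.2 + 1.9) / 7 = 4.0571%
Σ(R_i − R̄_i)(R_m − R̄_m) = 71.8457  ⇒  Cov = 71.8457 / 7 = 10.2637
Σ(R_m − R̄_m)² = 160.8171  ⇒  Var(R_m) = 160.8171 / 7 = 22.9739
β = Cov / Var(R_m) = 10.2637 / 22.9739 = 0.4468
E(R) = R_f + β × MRP = 2.89% + 0.4468 × 6.67% = 5.87%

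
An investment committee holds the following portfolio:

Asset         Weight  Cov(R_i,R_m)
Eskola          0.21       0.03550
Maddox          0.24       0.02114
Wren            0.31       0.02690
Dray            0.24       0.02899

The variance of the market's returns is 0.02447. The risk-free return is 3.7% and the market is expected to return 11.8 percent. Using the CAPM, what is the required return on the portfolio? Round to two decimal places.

12.91%

β_Eskola = 0.03550 / 0.02447 = 1.4508
β_Maddox = 0.02114 / 0.02447 = 0.8639
β_Wren = 0.02690 / 0.02447 = 1.0993
β_Dray = 0.02899 / 0.02447 = 1.1847
β_P = Σ w_i β_i = 0.21×1.4508 + 0.24×0.8639 + 0.31×1.0993 + 0.24×1.1847 = 1.1371
MRP = 11.8% − 3.7% = 8.10%
E(R_P) = R_f + β_P × MRP = 3.7% + 1.1371 × 8.1% = 12.91%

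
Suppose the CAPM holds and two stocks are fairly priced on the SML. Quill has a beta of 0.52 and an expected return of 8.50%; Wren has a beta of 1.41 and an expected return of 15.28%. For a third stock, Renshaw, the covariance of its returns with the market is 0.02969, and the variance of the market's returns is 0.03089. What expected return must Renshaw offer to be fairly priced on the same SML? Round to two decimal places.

MRP = (15.28% − 8.50%) / (1.41 − 0.52) = 7.6180%
R_f = 8.50% − 0.52 × 7.6180% = 4.5386%
β_Renshaw = Cov / Var(R_m) = 0.02969 / 0.03089 = 0.9612
E(R_Renshaw) = R_f + β × MRP = 4.5386% + 0.9612 × 7.6180% = 11.86%

11.86%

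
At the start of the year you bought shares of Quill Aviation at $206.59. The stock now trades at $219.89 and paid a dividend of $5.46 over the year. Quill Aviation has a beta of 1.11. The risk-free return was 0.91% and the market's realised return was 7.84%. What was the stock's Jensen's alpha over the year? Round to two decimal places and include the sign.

+0.48%

Realised HPR = (P1 + D1 − P0) / P0 = (219.89 + 5.46 − 206.59) / 206.59 = 18.76 / 206.59 = 9.0808%
MRP = 7.84% − 0.91% = 6.93%
CAPM required = R_f + β·MRP = 0.91% + 1.11 × 6.93% = 8.6023%
α = realised − required = 9.0808% − 8.6023% = +0.48%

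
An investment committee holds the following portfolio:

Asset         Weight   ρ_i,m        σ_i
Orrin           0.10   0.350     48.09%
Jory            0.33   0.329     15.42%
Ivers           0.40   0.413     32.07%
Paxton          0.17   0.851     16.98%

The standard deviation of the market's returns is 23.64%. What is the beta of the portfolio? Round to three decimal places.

β_Orrin = 0.350 × 48.09% / 23.64% = 0.7120
β_Jory = 0.329 × 15.42% / 23.64% = 0.2146
β_Ivers = 0.413 × 32.07% / 23.64% = 0.5603
β_Paxton = 0.851 × 16.98% / 23.64% = 0.6113
β_P = Σ w_i β_i = 0.10×0.7120 + 0.33×0.2146 + 0.40×0.5603 + 0.17×0.6113 = 0.4701

0.470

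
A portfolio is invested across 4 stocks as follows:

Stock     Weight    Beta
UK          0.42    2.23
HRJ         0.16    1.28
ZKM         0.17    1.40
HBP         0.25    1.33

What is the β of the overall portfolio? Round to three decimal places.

1.712

β_P = Σ w_i β_i = 0.42×2.23 + 0.16×1.28 + 0.17×1.40 + 0.25×1.33 = 1.7119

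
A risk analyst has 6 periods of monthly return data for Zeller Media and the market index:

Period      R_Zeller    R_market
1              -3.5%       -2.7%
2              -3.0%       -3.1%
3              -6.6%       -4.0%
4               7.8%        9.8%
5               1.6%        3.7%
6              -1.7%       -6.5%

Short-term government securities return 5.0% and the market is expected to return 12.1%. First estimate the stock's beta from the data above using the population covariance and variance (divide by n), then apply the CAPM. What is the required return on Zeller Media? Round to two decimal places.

10.26%

Mean R_i = (-3.5 − 3.0 − 6.6 + 7.8 + 1.6 − 1.7) / 6 = -0.9000%
Mean R_m = (-2.7 − 3.1 − 4.0 + 9.8 + 3.7 − 6.5) / 6 = -0.4667%
Σ(R_i − R̄_i)(R_m − R̄_m) = 136.0400  ⇒  Cov = 136.0400 / 6 = 22.6733
Σ(R_m − R̄_m)² = 183.5733  ⇒  Var(R_m) = 183.5733 / 6 = 30.5956
β = Cov / Var(R_m) = 22.6733 / 30.5956 = 0.7411
MRP = 12.1% − 5.0% = 7.10%
E(R) = R_f + β × MRP = 5.0% + 0.7411 × 7.1% = 10.26%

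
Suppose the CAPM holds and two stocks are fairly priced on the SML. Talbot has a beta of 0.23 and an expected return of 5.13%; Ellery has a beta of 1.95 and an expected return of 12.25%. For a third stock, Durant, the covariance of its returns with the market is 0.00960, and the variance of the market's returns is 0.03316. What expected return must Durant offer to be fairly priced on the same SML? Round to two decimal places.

MRP = (12.25% − 5.13%) / (1.95 − 0.23) = 4.1395%
R_f = 5.13% − 0.23 × 4.1395% = 4.1779%
β_Durant = Cov / Var(R_m) = 0.00960 / 0.03316 = 0.2895
E(R_Durant) = R_f + β × MRP = 4.1779% + 0.2895 × 4.1395% = 5.38%

5.38%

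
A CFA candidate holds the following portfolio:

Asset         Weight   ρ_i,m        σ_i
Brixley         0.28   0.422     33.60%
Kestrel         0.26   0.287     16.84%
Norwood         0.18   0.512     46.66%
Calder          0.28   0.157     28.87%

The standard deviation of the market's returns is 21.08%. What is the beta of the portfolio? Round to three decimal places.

β_Brixley = 0.422 × 33.60% / 21.08% = 0.6726
β_Kestrel = 0.287 × 16.84% / 21.08% = 0.2293
β_Norwood = 0.512 × 46.66% / 21.08% = 1.1333
β_Calder = 0.157 × 28.87% / 21.08% = 0.2150
β_P = Σ w_i β_i = 0.28×0.6726 + 0.26×0.2293 + 0.18×1.1333 + 0.28×0.2150 = 0.5121

0.512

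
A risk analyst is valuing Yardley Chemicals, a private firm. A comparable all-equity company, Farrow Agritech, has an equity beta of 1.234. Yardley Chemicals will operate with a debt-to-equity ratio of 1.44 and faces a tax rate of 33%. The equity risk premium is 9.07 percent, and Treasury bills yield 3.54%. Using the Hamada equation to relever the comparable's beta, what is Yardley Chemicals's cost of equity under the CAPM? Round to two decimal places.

β_L = β_U × [1 + (1 − t)(D/E)] = 1.234 × [1 + (1 − 0.33) × 1.44]
    = 1.234 × [1 + 0.67 × 1.44] = 1.234 × 1.9648 = 2.4246
E(R) = R_f + β_L × MRP = 3.54% + 2.4246 × 9.07% = 25.53%

25.53%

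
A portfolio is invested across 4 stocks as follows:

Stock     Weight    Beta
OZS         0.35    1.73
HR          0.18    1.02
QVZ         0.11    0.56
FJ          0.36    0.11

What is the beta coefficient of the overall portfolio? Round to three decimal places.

β_P = Σ w_i β_i = 0.35×1.73 + 0.18×1.02 + 0.11×0.56 + 0.36×0.11 = 0.8903

0.890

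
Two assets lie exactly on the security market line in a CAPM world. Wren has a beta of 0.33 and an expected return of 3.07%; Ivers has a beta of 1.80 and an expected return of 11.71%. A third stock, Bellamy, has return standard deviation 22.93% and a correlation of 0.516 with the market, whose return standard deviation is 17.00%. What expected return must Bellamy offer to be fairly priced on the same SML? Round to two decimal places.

5.22%

MRP = (11.71% − 3.07%) / (1.80 − 0.33) = 5.8776%
R_f = 3.07% − 0.33 × 5.8776% = 1.1304%
β_Bellamy = ρ·σ_i/σ_m = 0.516 × 22.93 / 17.00 = 0.6960
E(R_Bellamy) = R_f + β × MRP = 1.1304% + 0.6960 × 5.8776% = 5.22%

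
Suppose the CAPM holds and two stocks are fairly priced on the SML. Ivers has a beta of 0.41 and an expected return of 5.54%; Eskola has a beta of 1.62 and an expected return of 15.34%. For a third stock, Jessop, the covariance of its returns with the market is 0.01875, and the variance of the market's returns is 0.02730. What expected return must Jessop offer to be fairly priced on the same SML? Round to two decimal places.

7.78%

MRP = (15.34% − 5.54%) / (1.62 − 0.41) = 8.0992%
R_f = 5.54% − 0.41 × 8.0992% = 2.2193%
β_Jessop = Cov / Var(R_m) = 0.01875 / 0.02730 = 0.6868
E(R_Jessop) = R_f + β × MRP = 2.2193% + 0.6868 × 8.0992% = 7.78%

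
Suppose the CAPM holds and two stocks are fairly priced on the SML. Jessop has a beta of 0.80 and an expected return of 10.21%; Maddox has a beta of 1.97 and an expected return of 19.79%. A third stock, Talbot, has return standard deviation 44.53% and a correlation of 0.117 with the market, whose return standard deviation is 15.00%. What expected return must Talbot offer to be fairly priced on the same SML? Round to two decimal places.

6.50%

MRP = (19.79% − 10.21%) / (1.97 − 0.80) = 8.1880%
R_f = 10.21% − 0.80 × 8.1880% = 3.6596%
β_Talbot = ρ·σ_i/σ_m = 0.117 × 44.53 / 15.00 = 0.3473
E(R_Talbot) = R_f + β × MRP = 3.6596% + 0.3473 × 8.1880% = 6.50%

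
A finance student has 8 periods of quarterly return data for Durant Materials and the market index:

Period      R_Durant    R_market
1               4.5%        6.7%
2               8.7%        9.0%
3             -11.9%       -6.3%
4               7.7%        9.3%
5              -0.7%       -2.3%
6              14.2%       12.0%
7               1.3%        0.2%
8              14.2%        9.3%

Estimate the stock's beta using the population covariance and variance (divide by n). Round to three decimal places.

1.230

Mean R_i = (4.5 + 8.7 − 11.9 + 7.7 − 0.7 + 14.2 + 1.3 + 14.2) / 8 = 4.7500%
Mean R_m = (6.7 + 9.0 − 6.3 + 9.3 − 2.3 + 12.0 + 0.2 + 9.3) / 8 = 4.7375%
Σ(R_i − R̄_i)(R_m − R̄_m) = 379.3350  ⇒  Cov = 379.3350 / 8 = 47.4169
Σ(R_m − R̄_m)² = 308.3388  ⇒  Var(R_m) = 308.3388 / 8 = 38.5424
β = Cov / Var(R_m) = 47.4169 / 38.5424 = 1.2303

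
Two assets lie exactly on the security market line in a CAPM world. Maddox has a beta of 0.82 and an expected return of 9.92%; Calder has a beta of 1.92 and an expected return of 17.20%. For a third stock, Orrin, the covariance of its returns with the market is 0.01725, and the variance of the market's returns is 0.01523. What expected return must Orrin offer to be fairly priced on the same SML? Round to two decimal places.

11.99%

MRP = (17.20% − 9.92%) / (1.92 − 0.82) = 6.6182%
R_f = 9.92% − 0.82 × 6.6182% = 4.4931%
β_Orrin = Cov / Var(R_m) = 0.01725 / 0.01523 = 1.1326
E(R_Orrin) = R_f + β × MRP = 4.4931% + 1.1326 × 6.6182% = 11.99%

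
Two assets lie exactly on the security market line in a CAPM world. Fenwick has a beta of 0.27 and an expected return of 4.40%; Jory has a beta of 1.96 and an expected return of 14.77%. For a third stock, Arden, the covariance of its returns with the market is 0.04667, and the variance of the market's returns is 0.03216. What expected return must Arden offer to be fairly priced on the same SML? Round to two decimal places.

MRP = (14.77% − 4.40%) / (1.96 − 0.27) = 6.1361%
R_f = 4.40% − 0.27 × 6.1361% = 2.7433%
β_Arden = Cov / Var(R_m) = 0.04667 / 0.03216 = 1.4512
E(R_Arden) = R_f + β × MRP = 2.7433% + 1.4512 × 6.1361% = 11.65%

11.65%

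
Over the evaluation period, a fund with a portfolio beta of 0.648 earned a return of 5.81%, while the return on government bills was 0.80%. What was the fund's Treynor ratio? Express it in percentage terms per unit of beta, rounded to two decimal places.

Treynor = (R_P − R_f) / β_P = (5.81% − 0.80%) / 0.6480 = 5.01% / 0.6480 = 7.73%

7.73%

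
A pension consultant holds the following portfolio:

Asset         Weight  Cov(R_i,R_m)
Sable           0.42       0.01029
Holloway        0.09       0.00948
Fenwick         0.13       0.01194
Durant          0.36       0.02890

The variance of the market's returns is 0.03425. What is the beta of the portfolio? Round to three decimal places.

0.500

β_Sable = 0.01029 / 0.03425 = 0.3004
β_Holloway = 0.00948 / 0.03425 = 0.2768
β_Fenwick = 0.01194 / 0.03425 = 0.3486
β_Durant = 0.02890 / 0.03425 = 0.8438
β_P = Σ w_i β_i = 0.42×0.3004 + 0.09×0.2768 + 0.13×0.3486 + 0.36×0.8438 = 0.5002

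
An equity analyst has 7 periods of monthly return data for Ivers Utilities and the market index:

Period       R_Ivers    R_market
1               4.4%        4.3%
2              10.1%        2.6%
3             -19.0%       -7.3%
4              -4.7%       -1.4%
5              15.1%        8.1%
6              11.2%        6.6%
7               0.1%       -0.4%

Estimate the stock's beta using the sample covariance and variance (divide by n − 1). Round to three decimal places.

Mean R_i = (4.4 + 10.1 − 19.0 − 4.7 + 15.1 + 11.2 + 0.1) / 7 = 2.4571%
Mean R_m = (4.3 + 2.6 − 7.3 − 1.4 + 8.1 + 6.6 − 0.4) / 7 = 1.7857%
Σ(R_i − R̄_i)(R_m − R̄_m) = 355.9357  ⇒  Cov = 355.9357 / 6 = 59.3226
Σ(R_m − R̄_m)² = 167.5086  ⇒  Var(R_m) = 167.5086 / 6 = 27.9181
β = Cov / Var(R_m) = 59.3226 / 27.9181 = 2.1249

2.125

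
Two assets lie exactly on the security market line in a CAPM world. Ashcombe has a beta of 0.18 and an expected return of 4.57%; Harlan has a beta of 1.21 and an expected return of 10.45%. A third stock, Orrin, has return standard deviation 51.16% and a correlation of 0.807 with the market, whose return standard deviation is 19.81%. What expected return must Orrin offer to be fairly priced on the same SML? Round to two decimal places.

15.44%

MRP = (10.45% − 4.57%) / (1.21 − 0.18) = 5.7087%
R_f = 4.57% − 0.18 × 5.7087% = 3.5424%
β_Orrin = ρ·σ_i/σ_m = 0.807 × 51.16 / 19.81 = 2.0841
E(R_Orrin) = R_f + β × MRP = 3.5424% + 2.0841 × 5.7087% = 15.44%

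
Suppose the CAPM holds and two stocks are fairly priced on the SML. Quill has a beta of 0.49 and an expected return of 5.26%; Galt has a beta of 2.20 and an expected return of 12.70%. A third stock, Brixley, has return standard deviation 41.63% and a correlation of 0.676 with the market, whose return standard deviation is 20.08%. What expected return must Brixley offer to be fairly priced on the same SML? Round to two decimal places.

9.23%

MRP = (12.70% − 5.26%) / (2.20 − 0.49) = 4.3509%
R_f = 5.26% − 0.49 × 4.3509% = 3.1281%
β_Brixley = ρ·σ_i/σ_m = 0.676 × 41.63 / 20.08 = 1.4015
E(R_Brixley) = R_f + β × MRP = 3.1281% + 1.4015 × 4.3509% = 9.23%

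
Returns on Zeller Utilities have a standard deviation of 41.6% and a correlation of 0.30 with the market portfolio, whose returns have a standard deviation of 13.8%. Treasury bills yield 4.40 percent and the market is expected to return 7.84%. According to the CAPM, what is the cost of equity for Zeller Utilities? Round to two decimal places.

β = ρ × σ_i / σ_m = 0.30 × 41.6% / 13.8% = 0.9043
MRP = 7.84% − 4.40% = 3.44%
E(R) = 4.40% + 0.9043 × 3.44% = 7.51%

7.51%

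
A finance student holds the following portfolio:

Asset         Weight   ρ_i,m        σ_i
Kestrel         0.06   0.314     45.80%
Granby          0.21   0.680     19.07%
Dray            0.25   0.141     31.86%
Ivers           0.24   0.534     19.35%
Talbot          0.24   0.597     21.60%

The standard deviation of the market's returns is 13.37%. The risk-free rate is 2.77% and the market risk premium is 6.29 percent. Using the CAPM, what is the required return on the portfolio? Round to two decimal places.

7.61%

β_Kestrel = 0.314 × 45.80% / 13.37% = 1.0756
β_Granby = 0.680 × 19.07% / 13.37% = 0.9699
β_Dray = 0.141 × 31.86% / 13.37% = 0.3360
β_Ivers = 0.534 × 19.35% / 13.37% = 0.7728
β_Talbot = 0.597 × 21.60% / 13.37% = 0.9645
β_P = Σ w_i β_i = 0.06×1.0756 + 0.21×0.9699 + 0.25×0.3360 + 0.24×0.7728 + 0.24×0.9645 = 0.7692
E(R_P) = R_f + β_P × MRP = 2.77% + 0.7692 × 6.29% = 7.61%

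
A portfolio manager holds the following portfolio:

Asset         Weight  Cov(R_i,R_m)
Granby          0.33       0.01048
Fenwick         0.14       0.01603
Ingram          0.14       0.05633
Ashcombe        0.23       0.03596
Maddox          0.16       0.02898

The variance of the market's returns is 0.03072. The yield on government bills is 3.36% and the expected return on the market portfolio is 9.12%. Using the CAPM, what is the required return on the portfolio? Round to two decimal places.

β_Granby = 0.01048 / 0.03072 = 0.3411
β_Fenwick = 0.01603 / 0.03072 = 0.5218
β_Ingram = 0.05633 / 0.03072 = 1.8337
β_Ashcombe = 0.03596 / 0.03072 = 1.1706
β_Maddox = 0.02898 / 0.03072 = 0.9434
β_P = Σ w_i β_i = 0.33×0.3411 + 0.14×0.5218 + 0.14×1.8337 + 0.23×1.1706 + 0.16×0.9434 = 0.8625
MRP = 9.12% − 3.36% = 5.76%
E(R_P) = R_f + β_P × MRP = 3.36% + 0.8625 × 5.76% = 8.33%

8.33%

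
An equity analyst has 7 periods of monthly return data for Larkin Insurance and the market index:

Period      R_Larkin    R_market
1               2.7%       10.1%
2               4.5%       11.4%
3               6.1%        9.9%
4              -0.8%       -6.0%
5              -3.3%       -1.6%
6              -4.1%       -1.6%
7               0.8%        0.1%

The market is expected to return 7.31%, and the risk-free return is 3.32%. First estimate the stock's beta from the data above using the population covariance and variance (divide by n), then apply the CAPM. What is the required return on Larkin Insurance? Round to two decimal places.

Mean R_i = (2.7 + 4.5 + 6.1 − 0.8 − 3.3 − 4.1 + 0.8) / 7 = 0.8429%
Mean R_m = (10.1 + 11.4 + 9.9 − 6.0 − 1.6 − 1.6 + 0.1) / 7 = 3.1857%
Σ(R_i − R̄_i)(R_m − R̄_m) = 136.8843  ⇒  Cov = 136.8843 / 7 = 19.5549
Σ(R_m − R̄_m)² = 300.0686  ⇒  Var(R_m) = 300.0686 / 7 = 42.8669
β = Cov / Var(R_m) = 19.5549 / 42.8669 = 0.4562
MRP = 7.31% − 3.32% = 3.99%
E(R) = R_f + β × MRP = 3.32% + 0.4562 × 3.99% = 5.14%

5.14%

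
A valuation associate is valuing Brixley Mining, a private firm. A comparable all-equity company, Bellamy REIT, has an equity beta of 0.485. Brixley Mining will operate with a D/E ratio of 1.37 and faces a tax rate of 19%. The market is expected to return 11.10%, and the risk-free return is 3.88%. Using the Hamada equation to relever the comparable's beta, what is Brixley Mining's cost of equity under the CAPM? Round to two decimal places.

11.27%

β_L = β_U × [1 + (1 − t)(D/E)] = 0.485 × [1 + (1 − 0.19) × 1.37]
    = 0.485 × [1 + 0.81 × 1.37] = 0.485 × 2.1097 = 1.0232
MRP = 11.10% − 3.88% = 7.22%
E(R) = R_f + β_L × MRP = 3.88% + 1.0232 × 7.22% = 11.27%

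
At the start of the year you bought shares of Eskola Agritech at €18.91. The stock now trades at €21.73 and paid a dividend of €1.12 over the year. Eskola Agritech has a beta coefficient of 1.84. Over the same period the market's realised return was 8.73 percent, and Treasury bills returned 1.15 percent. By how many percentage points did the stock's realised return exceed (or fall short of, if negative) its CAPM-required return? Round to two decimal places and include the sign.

+5.74%

Realised HPR = (P1 + D1 − P0) / P0 = (21.73 + 1.12 − 18.91) / 18.91 = 3.94 / 18.91 = 20.8355%
MRP = 8.73% − 1.15% = 7.58%
CAPM required = R_f + β·MRP = 1.15% + 1.84 × 7.58% = 15.0972%
α = realised − required = 20.8355% − 15.0972% = +5.74%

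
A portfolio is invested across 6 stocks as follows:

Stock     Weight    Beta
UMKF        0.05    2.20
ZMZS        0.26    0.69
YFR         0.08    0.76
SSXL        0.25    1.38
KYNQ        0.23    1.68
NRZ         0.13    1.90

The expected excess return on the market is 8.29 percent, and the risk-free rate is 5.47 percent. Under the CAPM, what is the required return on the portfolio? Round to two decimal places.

16.48%

β_P = Σ w_i β_i = 0.05×2.20 + 0.26×0.69 + 0.08×0.76 + 0.25×1.38 + 0.23×1.68 + 0.13×1.90 = 1.3286
E(R_P) = R_f + β_P × MRP = 5.47% + 1.3286 × 8.29% = 16.48%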